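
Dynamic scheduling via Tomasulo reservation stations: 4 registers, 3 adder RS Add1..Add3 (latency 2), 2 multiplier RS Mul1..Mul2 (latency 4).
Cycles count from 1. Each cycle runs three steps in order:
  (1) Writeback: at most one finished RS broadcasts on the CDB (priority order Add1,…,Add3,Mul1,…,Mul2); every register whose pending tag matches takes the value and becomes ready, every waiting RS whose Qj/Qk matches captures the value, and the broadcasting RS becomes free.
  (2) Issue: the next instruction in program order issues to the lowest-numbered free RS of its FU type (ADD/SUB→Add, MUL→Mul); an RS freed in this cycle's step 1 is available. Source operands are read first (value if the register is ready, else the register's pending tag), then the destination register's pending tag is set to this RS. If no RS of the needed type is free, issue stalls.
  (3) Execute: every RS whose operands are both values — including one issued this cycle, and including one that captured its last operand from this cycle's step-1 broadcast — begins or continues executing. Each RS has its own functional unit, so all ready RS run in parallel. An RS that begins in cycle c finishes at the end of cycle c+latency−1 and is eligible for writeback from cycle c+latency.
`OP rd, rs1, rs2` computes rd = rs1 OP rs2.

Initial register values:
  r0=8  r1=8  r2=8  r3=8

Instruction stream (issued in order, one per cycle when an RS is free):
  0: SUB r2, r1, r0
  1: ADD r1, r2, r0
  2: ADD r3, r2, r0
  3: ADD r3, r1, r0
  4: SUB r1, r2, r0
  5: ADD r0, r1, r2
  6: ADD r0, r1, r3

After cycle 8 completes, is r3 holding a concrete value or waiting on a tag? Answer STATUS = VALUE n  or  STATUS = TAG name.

STATUS = VALUE 16

c1: issue SUB r2<-Add1 | r0:8,r1:8,r2:Add1,r3:8
c2: issue ADD r1<-Add2 | r0:8,r1:Add2,r2:Add1,r3:8
c3: CDB Add1=0; issue ADD r3<-Add1 | r0:8,r1:Add2,r2:0,r3:Add1
c4: issue ADD r3<-Add3 | r0:8,r1:Add2,r2:0,r3:Add3
c5: CDB Add1=8; issue SUB r1<-Add1 | r0:8,r1:Add1,r2:0,r3:Add3
c6: CDB Add2=8; issue ADD r0<-Add2 | r0:Add2,r1:Add1,r2:0,r3:Add3
c7: CDB Add1=-8; issue ADD r0<-Add1 | r0:Add1,r1:-8,r2:0,r3:Add3
c8: CDB Add3=16 | r0:Add1,r1:-8,r2:0,r3:16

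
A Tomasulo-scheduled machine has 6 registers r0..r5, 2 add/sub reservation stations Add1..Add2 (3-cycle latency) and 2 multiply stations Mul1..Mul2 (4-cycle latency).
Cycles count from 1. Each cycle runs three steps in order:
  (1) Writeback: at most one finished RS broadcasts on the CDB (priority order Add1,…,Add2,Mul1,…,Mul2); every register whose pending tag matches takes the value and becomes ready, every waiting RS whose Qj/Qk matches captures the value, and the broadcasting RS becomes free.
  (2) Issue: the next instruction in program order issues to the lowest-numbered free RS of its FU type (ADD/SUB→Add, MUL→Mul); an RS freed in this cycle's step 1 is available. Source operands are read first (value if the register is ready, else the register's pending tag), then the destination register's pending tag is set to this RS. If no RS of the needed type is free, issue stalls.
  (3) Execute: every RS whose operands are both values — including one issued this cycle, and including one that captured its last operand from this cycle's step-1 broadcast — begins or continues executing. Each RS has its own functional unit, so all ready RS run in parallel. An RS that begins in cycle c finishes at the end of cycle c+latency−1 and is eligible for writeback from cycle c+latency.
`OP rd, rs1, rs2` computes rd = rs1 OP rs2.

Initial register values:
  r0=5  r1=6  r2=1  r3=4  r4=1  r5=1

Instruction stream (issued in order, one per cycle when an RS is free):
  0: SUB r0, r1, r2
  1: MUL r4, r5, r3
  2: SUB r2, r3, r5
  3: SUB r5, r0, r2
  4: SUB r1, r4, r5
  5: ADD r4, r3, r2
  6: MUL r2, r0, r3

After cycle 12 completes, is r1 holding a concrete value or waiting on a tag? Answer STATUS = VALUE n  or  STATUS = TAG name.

c1: issue SUB r0<-Add1 | r0:Add1,r1:6,r2:1,r3:4,r4:1,r5:1
c2: issue MUL r4<-Mul1 | r0:Add1,r1:6,r2:1,r3:4,r4:Mul1,r5:1
c3: issue SUB r2<-Add2 | r0:Add1,r1:6,r2:Add2,r3:4,r4:Mul1,r5:1
c4: CDB Add1=5; issue SUB r5<-Add1 | r0:5,r1:6,r2:Add2,r3:4,r4:Mul1,r5:Add1
c5: stall | r0:5,r1:6,r2:Add2,r3:4,r4:Mul1,r5:Add1
c6: CDB Add2=3; issue SUB r1<-Add2 | r0:5,r1:Add2,r2:3,r3:4,r4:Mul1,r5:Add1
c7: CDB Mul1=4; stall | r0:5,r1:Add2,r2:3,r3:4,r4:4,r5:Add1
c8: stall | r0:5,r1:Add2,r2:3,r3:4,r4:4,r5:Add1
c9: CDB Add1=2; issue ADD r4<-Add1 | r0:5,r1:Add2,r2:3,r3:4,r4:Add1,r5:2
c10: issue MUL r2<-Mul1 | r0:5,r1:Add2,r2:Mul1,r3:4,r4:Add1,r5:2
c11: - | r0:5,r1:Add2,r2:Mul1,r3:4,r4:Add1,r5:2
c12: CDB Add1=7 | r0:5,r1:Add2,r2:Mul1,r3:4,r4:7,r5:2

STATUS = TAG Add2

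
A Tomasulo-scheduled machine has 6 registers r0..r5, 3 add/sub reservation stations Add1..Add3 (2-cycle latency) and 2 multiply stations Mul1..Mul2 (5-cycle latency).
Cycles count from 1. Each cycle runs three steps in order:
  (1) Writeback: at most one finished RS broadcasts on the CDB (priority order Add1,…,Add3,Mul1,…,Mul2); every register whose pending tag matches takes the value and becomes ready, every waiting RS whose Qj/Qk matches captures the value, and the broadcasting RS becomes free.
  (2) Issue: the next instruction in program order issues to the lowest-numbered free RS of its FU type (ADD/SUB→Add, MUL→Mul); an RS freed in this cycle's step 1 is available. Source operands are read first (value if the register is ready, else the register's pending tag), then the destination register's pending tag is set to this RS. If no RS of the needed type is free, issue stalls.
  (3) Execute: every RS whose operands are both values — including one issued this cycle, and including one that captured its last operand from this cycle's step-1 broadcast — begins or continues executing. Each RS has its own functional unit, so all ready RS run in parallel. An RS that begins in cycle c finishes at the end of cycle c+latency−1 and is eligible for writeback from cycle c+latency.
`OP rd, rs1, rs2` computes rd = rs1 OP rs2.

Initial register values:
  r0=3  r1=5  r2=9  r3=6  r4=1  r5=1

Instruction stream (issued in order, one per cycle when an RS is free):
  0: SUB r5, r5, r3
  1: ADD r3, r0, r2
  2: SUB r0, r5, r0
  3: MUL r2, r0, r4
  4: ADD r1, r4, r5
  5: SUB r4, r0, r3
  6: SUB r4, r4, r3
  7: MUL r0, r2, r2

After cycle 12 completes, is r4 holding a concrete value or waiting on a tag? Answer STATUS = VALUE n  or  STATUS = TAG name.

STATUS = VALUE -32

c1: issue SUB r5<-Add1 | r0:3,r1:5,r2:9,r3:6,r4:1,r5:Add1
c2: issue ADD r3<-Add2 | r0:3,r1:5,r2:9,r3:Add2,r4:1,r5:Add1
c3: CDB Add1=-5; issue SUB r0<-Add1 | r0:Add1,r1:5,r2:9,r3:Add2,r4:1,r5:-5
c4: CDB Add2=12; issue MUL r2<-Mul1 | r0:Add1,r1:5,r2:Mul1,r3:12,r4:1,r5:-5
c5: CDB Add1=-8; issue ADD r1<-Add1 | r0:-8,r1:Add1,r2:Mul1,r3:12,r4:1,r5:-5
c6: issue SUB r4<-Add2 | r0:-8,r1:Add1,r2:Mul1,r3:12,r4:Add2,r5:-5
c7: CDB Add1=-4; issue SUB r4<-Add1 | r0:-8,r1:-4,r2:Mul1,r3:12,r4:Add1,r5:-5
c8: CDB Add2=-20; issue MUL r0<-Mul2 | r0:Mul2,r1:-4,r2:Mul1,r3:12,r4:Add1,r5:-5
c9: - | r0:Mul2,r1:-4,r2:Mul1,r3:12,r4:Add1,r5:-5
c10: CDB Add1=-32 | r0:Mul2,r1:-4,r2:Mul1,r3:12,r4:-32,r5:-5
c11: CDB Mul1=-8 | r0:Mul2,r1:-4,r2:-8,r3:12,r4:-32,r5:-5
c12: - | r0:Mul2,r1:-4,r2:-8,r3:12,r4:-32,r5:-5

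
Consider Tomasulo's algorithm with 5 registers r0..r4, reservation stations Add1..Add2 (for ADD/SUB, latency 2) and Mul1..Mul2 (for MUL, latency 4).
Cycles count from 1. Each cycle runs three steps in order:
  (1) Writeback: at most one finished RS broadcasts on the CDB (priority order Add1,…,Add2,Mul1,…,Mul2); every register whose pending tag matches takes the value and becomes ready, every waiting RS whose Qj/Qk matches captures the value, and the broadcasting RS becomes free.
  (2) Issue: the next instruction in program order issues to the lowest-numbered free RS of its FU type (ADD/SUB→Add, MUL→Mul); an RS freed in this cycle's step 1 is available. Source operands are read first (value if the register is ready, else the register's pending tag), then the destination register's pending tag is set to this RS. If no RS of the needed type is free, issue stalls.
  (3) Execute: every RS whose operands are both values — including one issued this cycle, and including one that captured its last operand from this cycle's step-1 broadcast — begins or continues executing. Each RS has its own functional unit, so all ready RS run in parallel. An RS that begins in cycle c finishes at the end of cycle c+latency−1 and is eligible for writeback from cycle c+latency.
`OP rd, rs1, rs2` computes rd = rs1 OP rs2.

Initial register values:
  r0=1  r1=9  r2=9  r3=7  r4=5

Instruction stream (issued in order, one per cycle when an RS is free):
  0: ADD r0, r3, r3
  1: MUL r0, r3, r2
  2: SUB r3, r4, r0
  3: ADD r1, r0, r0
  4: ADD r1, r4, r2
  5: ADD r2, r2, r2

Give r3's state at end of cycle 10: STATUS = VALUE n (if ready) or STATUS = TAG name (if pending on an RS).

STATUS = VALUE -58

  c1: issue ADD r0<-Add1  regs: r0:Add1,r1:9,r2:9,r3:7,r4:5
  c2: issue MUL r0<-Mul1  regs: r0:Mul1,r1:9,r2:9,r3:7,r4:5
  c3: CDB Add1=14; issue SUB r3<-Add1  regs: r0:Mul1,r1:9,r2:9,r3:Add1,r4:5
  c4: issue ADD r1<-Add2  regs: r0:Mul1,r1:Add2,r2:9,r3:Add1,r4:5
  c5: stall  regs: r0:Mul1,r1:Add2,r2:9,r3:Add1,r4:5
  c6: CDB Mul1=63; stall  regs: r0:63,r1:Add2,r2:9,r3:Add1,r4:5
  c7: stall  regs: r0:63,r1:Add2,r2:9,r3:Add1,r4:5
  c8: CDB Add1=-58; issue ADD r1<-Add1  regs: r0:63,r1:Add1,r2:9,r3:-58,r4:5
  c9: CDB Add2=126; issue ADD r2<-Add2  regs: r0:63,r1:Add1,r2:Add2,r3:-58,r4:5
  c10: CDB Add1=14  regs: r0:63,r1:14,r2:Add2,r3:-58,r4:5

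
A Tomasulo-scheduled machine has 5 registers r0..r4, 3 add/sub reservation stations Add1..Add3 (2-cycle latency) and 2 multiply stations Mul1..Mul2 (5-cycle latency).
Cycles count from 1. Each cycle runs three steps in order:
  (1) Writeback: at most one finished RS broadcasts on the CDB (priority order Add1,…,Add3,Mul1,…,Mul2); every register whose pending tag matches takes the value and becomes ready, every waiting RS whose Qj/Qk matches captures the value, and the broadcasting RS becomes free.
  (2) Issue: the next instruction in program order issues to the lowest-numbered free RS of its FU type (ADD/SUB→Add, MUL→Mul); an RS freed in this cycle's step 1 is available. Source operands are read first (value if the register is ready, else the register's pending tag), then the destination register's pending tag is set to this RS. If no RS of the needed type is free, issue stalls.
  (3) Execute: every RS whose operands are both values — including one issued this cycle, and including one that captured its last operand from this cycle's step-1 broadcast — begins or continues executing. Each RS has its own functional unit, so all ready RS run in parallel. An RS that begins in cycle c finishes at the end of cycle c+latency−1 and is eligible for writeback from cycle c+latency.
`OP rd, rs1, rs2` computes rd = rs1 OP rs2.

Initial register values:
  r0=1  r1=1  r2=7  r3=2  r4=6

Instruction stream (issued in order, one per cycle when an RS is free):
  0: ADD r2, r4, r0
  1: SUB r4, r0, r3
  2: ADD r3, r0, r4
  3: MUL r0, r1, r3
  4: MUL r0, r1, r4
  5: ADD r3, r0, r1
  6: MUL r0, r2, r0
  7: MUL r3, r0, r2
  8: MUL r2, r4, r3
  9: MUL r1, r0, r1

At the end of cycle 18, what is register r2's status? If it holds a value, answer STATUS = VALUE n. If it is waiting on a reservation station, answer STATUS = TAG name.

cycle 1: issue ADD r2<-Add1 // r0:1,r1:1,r2:Add1,r3:2,r4:6
cycle 2: issue SUB r4<-Add2 // r0:1,r1:1,r2:Add1,r3:2,r4:Add2
cycle 3: CDB Add1=7; issue ADD r3<-Add1 // r0:1,r1:1,r2:7,r3:Add1,r4:Add2
cycle 4: CDB Add2=-1; issue MUL r0<-Mul1 // r0:Mul1,r1:1,r2:7,r3:Add1,r4:-1
cycle 5: issue MUL r0<-Mul2 // r0:Mul2,r1:1,r2:7,r3:Add1,r4:-1
cycle 6: CDB Add1=0; issue ADD r3<-Add1 // r0:Mul2,r1:1,r2:7,r3:Add1,r4:-1
cycle 7: stall // r0:Mul2,r1:1,r2:7,r3:Add1,r4:-1
cycle 8: stall // r0:Mul2,r1:1,r2:7,r3:Add1,r4:-1
cycle 9: stall // r0:Mul2,r1:1,r2:7,r3:Add1,r4:-1
cycle 10: CDB Mul2=-1; issue MUL r0<-Mul2 // r0:Mul2,r1:1,r2:7,r3:Add1,r4:-1
cycle 11: CDB Mul1=0; issue MUL r3<-Mul1 // r0:Mul2,r1:1,r2:7,r3:Mul1,r4:-1
cycle 12: CDB Add1=0; stall // r0:Mul2,r1:1,r2:7,r3:Mul1,r4:-1
cycle 13: stall // r0:Mul2,r1:1,r2:7,r3:Mul1,r4:-1
cycle 14: stall // r0:Mul2,r1:1,r2:7,r3:Mul1,r4:-1
cycle 15: CDB Mul2=-7; issue MUL r2<-Mul2 // r0:-7,r1:1,r2:Mul2,r3:Mul1,r4:-1
cycle 16: stall // r0:-7,r1:1,r2:Mul2,r3:Mul1,r4:-1
cycle 17: stall // r0:-7,r1:1,r2:Mul2,r3:Mul1,r4:-1
cycle 18: stall // r0:-7,r1:1,r2:Mul2,r3:Mul1,r4:-1

STATUS = TAG Mul2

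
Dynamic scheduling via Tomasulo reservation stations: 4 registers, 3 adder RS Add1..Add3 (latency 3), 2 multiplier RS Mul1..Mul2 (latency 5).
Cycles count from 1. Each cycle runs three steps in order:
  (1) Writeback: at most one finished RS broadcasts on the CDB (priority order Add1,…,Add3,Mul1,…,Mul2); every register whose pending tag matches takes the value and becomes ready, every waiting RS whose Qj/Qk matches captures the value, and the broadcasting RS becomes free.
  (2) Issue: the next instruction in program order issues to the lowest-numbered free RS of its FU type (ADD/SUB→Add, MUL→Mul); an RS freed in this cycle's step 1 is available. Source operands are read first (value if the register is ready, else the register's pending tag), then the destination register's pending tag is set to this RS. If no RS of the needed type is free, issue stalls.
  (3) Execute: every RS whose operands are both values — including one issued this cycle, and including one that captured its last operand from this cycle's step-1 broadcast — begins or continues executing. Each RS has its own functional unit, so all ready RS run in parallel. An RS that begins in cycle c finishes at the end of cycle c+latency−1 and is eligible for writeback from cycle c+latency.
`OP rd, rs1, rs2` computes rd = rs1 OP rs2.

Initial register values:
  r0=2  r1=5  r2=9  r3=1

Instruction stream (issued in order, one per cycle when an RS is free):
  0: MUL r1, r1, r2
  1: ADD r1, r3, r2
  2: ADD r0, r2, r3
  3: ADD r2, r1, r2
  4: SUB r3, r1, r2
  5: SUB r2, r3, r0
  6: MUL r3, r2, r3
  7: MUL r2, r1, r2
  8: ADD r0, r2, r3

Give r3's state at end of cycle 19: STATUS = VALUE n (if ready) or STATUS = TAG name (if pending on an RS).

cycle 1: issue MUL r1<-Mul1 // r0:2,r1:Mul1,r2:9,r3:1
cycle 2: issue ADD r1<-Add1 // r0:2,r1:Add1,r2:9,r3:1
cycle 3: issue ADD r0<-Add2 // r0:Add2,r1:Add1,r2:9,r3:1
cycle 4: issue ADD r2<-Add3 // r0:Add2,r1:Add1,r2:Add3,r3:1
cycle 5: CDB Add1=10; issue SUB r3<-Add1 // r0:Add2,r1:10,r2:Add3,r3:Add1
cycle 6: CDB Add2=10; issue SUB r2<-Add2 // r0:10,r1:10,r2:Add2,r3:Add1
cycle 7: CDB Mul1=45; issue MUL r3<-Mul1 // r0:10,r1:10,r2:Add2,r3:Mul1
cycle 8: CDB Add3=19; issue MUL r2<-Mul2 // r0:10,r1:10,r2:Mul2,r3:Mul1
cycle 9: issue ADD r0<-Add3 // r0:Add3,r1:10,r2:Mul2,r3:Mul1
cycle 10: - // r0:Add3,r1:10,r2:Mul2,r3:Mul1
cycle 11: CDB Add1=-9 // r0:Add3,r1:10,r2:Mul2,r3:Mul1
cycle 12: - // r0:Add3,r1:10,r2:Mul2,r3:Mul1
cycle 13: - // r0:Add3,r1:10,r2:Mul2,r3:Mul1
cycle 14: CDB Add2=-19 // r0:Add3,r1:10,r2:Mul2,r3:Mul1
cycle 15: - // r0:Add3,r1:10,r2:Mul2,r3:Mul1
cycle 16: - // r0:Add3,r1:10,r2:Mul2,r3:Mul1
cycle 17: - // r0:Add3,r1:10,r2:Mul2,r3:Mul1
cycle 18: - // r0:Add3,r1:10,r2:Mul2,r3:Mul1
cycle 19: CDB Mul1=171 // r0:Add3,r1:10,r2:Mul2,r3:171

STATUS = VALUE 171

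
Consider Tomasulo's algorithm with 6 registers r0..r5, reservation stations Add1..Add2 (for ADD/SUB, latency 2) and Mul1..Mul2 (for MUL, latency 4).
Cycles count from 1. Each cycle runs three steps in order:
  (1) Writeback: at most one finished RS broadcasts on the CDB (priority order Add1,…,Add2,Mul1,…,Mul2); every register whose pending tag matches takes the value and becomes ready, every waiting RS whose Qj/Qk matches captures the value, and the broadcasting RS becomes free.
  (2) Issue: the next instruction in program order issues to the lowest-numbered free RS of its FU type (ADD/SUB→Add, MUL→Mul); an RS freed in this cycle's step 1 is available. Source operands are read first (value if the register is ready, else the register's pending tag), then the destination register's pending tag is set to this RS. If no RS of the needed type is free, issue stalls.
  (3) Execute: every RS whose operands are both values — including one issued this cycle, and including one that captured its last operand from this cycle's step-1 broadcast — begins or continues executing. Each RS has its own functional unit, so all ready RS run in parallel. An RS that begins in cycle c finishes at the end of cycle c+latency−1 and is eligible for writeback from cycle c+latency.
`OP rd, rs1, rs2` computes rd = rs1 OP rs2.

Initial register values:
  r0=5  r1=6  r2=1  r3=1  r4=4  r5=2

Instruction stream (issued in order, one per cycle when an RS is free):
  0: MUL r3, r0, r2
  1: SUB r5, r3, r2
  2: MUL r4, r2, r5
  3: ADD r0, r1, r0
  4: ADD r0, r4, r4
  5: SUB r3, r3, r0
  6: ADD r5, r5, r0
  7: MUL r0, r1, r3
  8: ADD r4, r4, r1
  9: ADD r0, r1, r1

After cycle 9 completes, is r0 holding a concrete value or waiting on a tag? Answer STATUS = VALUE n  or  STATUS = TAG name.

STATUS = TAG Add2

cycle 1: issue MUL r3<-Mul1 // r0:5,r1:6,r2:1,r3:Mul1,r4:4,r5:2
cycle 2: issue SUB r5<-Add1 // r0:5,r1:6,r2:1,r3:Mul1,r4:4,r5:Add1
cycle 3: issue MUL r4<-Mul2 // r0:5,r1:6,r2:1,r3:Mul1,r4:Mul2,r5:Add1
cycle 4: issue ADD r0<-Add2 // r0:Add2,r1:6,r2:1,r3:Mul1,r4:Mul2,r5:Add1
cycle 5: CDB Mul1=5; stall // r0:Add2,r1:6,r2:1,r3:5,r4:Mul2,r5:Add1
cycle 6: CDB Add2=11; issue ADD r0<-Add2 // r0:Add2,r1:6,r2:1,r3:5,r4:Mul2,r5:Add1
cycle 7: CDB Add1=4; issue SUB r3<-Add1 // r0:Add2,r1:6,r2:1,r3:Add1,r4:Mul2,r5:4
cycle 8: stall // r0:Add2,r1:6,r2:1,r3:Add1,r4:Mul2,r5:4
cycle 9: stall // r0:Add2,r1:6,r2:1,r3:Add1,r4:Mul2,r5:4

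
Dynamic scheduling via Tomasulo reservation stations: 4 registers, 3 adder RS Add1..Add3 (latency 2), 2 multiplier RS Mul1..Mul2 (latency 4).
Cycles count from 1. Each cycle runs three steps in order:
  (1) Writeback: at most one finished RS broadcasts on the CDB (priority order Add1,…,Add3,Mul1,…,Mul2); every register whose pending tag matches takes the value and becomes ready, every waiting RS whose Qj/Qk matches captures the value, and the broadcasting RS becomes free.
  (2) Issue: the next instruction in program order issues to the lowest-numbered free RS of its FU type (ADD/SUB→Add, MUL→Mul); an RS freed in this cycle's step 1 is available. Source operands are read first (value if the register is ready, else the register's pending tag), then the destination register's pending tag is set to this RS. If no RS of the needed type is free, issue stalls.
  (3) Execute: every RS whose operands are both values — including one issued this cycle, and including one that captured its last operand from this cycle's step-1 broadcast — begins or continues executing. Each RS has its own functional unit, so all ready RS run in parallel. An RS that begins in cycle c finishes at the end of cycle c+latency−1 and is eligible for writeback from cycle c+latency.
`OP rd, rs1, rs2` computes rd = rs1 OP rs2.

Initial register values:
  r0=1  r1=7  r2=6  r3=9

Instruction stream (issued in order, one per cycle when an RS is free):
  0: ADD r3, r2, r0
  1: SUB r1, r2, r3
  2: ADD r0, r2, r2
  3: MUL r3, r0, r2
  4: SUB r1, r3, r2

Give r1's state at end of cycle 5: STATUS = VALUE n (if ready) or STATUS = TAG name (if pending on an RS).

STATUS = TAG Add1

c1: issue ADD r3<-Add1 | r0:1,r1:7,r2:6,r3:Add1
c2: issue SUB r1<-Add2 | r0:1,r1:Add2,r2:6,r3:Add1
c3: CDB Add1=7; issue ADD r0<-Add1 | r0:Add1,r1:Add2,r2:6,r3:7
c4: issue MUL r3<-Mul1 | r0:Add1,r1:Add2,r2:6,r3:Mul1
c5: CDB Add1=12; issue SUB r1<-Add1 | r0:12,r1:Add1,r2:6,r3:Mul1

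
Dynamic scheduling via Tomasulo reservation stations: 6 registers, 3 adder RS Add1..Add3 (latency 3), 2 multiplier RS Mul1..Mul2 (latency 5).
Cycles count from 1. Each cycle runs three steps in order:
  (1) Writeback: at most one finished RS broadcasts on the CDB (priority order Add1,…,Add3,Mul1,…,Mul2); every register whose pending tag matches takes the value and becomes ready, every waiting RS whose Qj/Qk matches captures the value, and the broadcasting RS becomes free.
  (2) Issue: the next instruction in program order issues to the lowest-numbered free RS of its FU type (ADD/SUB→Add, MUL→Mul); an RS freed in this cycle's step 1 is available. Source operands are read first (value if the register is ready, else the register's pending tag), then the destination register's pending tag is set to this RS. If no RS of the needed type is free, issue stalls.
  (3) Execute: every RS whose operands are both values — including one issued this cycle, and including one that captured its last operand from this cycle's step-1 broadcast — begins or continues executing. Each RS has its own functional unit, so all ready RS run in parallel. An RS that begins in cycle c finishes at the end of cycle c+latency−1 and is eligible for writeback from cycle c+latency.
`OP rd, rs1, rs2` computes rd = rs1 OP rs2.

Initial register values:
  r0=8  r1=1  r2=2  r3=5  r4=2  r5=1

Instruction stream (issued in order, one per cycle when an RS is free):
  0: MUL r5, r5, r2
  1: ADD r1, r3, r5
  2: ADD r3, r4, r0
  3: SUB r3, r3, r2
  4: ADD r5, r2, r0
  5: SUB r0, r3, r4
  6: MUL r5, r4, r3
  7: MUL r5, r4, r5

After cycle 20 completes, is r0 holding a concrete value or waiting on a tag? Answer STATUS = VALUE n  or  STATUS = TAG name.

cycle 1: issue MUL r5<-Mul1 // r0:8,r1:1,r2:2,r3:5,r4:2,r5:Mul1
cycle 2: issue ADD r1<-Add1 // r0:8,r1:Add1,r2:2,r3:5,r4:2,r5:Mul1
cycle 3: issue ADD r3<-Add2 // r0:8,r1:Add1,r2:2,r3:Add2,r4:2,r5:Mul1
cycle 4: issue SUB r3<-Add3 // r0:8,r1:Add1,r2:2,r3:Add3,r4:2,r5:Mul1
cycle 5: stall // r0:8,r1:Add1,r2:2,r3:Add3,r4:2,r5:Mul1
cycle 6: CDB Add2=10; issue ADD r5<-Add2 // r0:8,r1:Add1,r2:2,r3:Add3,r4:2,r5:Add2
cycle 7: CDB Mul1=2; stall // r0:8,r1:Add1,r2:2,r3:Add3,r4:2,r5:Add2
cycle 8: stall // r0:8,r1:Add1,r2:2,r3:Add3,r4:2,r5:Add2
cycle 9: CDB Add2=10; issue SUB r0<-Add2 // r0:Add2,r1:Add1,r2:2,r3:Add3,r4:2,r5:10
cycle 10: CDB Add1=7; issue MUL r5<-Mul1 // r0:Add2,r1:7,r2:2,r3:Add3,r4:2,r5:Mul1
cycle 11: CDB Add3=8; issue MUL r5<-Mul2 // r0:Add2,r1:7,r2:2,r3:8,r4:2,r5:Mul2
cycle 12: - // r0:Add2,r1:7,r2:2,r3:8,r4:2,r5:Mul2
cycle 13: - // r0:Add2,r1:7,r2:2,r3:8,r4:2,r5:Mul2
cycle 14: CDB Add2=6 // r0:6,r1:7,r2:2,r3:8,r4:2,r5:Mul2
cycle 15: - // r0:6,r1:7,r2:2,r3:8,r4:2,r5:Mul2
cycle 16: CDB Mul1=16 // r0:6,r1:7,r2:2,r3:8,r4:2,r5:Mul2
cycle 17: - // r0:6,r1:7,r2:2,r3:8,r4:2,r5:Mul2
cycle 18: - // r0:6,r1:7,r2:2,r3:8,r4:2,r5:Mul2
cycle 19: - // r0:6,r1:7,r2:2,r3:8,r4:2,r5:Mul2
cycle 20: - // r0:6,r1:7,r2:2,r3:8,r4:2,r5:Mul2

STATUS = VALUE 6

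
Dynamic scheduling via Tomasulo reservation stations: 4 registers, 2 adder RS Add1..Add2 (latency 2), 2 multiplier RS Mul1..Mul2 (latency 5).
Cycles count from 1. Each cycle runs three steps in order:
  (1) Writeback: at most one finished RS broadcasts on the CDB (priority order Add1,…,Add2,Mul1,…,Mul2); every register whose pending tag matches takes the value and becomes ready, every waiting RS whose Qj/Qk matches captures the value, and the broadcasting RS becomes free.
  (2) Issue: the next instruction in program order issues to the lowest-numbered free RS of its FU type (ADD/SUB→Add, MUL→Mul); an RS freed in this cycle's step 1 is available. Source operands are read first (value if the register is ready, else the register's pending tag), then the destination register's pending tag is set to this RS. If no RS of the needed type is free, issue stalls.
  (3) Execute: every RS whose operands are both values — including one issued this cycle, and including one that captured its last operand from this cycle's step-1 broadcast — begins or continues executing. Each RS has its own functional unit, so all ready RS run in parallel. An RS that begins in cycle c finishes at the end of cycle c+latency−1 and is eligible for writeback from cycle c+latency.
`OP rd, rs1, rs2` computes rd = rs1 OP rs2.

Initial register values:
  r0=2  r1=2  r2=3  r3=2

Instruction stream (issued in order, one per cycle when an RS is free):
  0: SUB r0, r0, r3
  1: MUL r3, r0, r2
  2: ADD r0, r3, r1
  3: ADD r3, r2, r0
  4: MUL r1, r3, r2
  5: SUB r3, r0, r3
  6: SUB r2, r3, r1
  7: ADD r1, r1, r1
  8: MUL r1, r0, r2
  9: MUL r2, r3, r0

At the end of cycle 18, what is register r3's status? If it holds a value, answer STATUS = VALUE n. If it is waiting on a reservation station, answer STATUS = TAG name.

STATUS = VALUE -3

c1: issue SUB r0<-Add1 | r0:Add1,r1:2,r2:3,r3:2
c2: issue MUL r3<-Mul1 | r0:Add1,r1:2,r2:3,r3:Mul1
c3: CDB Add1=0; issue ADD r0<-Add1 | r0:Add1,r1:2,r2:3,r3:Mul1
c4: issue ADD r3<-Add2 | r0:Add1,r1:2,r2:3,r3:Add2
c5: issue MUL r1<-Mul2 | r0:Add1,r1:Mul2,r2:3,r3:Add2
c6: stall | r0:Add1,r1:Mul2,r2:3,r3:Add2
c7: stall | r0:Add1,r1:Mul2,r2:3,r3:Add2
c8: CDB Mul1=0; stall | r0:Add1,r1:Mul2,r2:3,r3:Add2
c9: stall | r0:Add1,r1:Mul2,r2:3,r3:Add2
c10: CDB Add1=2; issue SUB r3<-Add1 | r0:2,r1:Mul2,r2:3,r3:Add1
c11: stall | r0:2,r1:Mul2,r2:3,r3:Add1
c12: CDB Add2=5; issue SUB r2<-Add2 | r0:2,r1:Mul2,r2:Add2,r3:Add1
c13: stall | r0:2,r1:Mul2,r2:Add2,r3:Add1
c14: CDB Add1=-3; issue ADD r1<-Add1 | r0:2,r1:Add1,r2:Add2,r3:-3
c15: issue MUL r1<-Mul1 | r0:2,r1:Mul1,r2:Add2,r3:-3
c16: stall | r0:2,r1:Mul1,r2:Add2,r3:-3
c17: CDB Mul2=15; issue MUL r2<-Mul2 | r0:2,r1:Mul1,r2:Mul2,r3:-3
c18: - | r0:2,r1:Mul1,r2:Mul2,r3:-3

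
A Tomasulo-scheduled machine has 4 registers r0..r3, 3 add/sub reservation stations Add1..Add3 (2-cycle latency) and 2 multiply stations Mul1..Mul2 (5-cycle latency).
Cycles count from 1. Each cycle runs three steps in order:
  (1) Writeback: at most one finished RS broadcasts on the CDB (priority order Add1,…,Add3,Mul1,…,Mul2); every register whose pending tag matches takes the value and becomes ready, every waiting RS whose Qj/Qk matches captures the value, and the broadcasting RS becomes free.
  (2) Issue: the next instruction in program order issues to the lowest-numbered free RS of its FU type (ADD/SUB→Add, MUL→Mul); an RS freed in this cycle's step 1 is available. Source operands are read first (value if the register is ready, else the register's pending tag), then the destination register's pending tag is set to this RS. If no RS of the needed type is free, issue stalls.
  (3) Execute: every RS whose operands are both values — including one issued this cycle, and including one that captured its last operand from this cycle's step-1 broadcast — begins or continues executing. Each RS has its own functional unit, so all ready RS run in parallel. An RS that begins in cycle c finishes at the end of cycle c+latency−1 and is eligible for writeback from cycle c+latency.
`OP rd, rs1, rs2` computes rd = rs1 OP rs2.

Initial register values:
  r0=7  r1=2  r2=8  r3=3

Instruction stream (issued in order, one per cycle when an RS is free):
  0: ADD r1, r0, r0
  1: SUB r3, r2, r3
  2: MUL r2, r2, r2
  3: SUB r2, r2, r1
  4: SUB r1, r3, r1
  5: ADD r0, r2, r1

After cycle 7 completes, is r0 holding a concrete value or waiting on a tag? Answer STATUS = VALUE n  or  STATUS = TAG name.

c1: issue ADD r1<-Add1 | r0:7,r1:Add1,r2:8,r3:3
c2: issue SUB r3<-Add2 | r0:7,r1:Add1,r2:8,r3:Add2
c3: CDB Add1=14; issue MUL r2<-Mul1 | r0:7,r1:14,r2:Mul1,r3:Add2
c4: CDB Add2=5; issue SUB r2<-Add1 | r0:7,r1:14,r2:Add1,r3:5
c5: issue SUB r1<-Add2 | r0:7,r1:Add2,r2:Add1,r3:5
c6: issue ADD r0<-Add3 | r0:Add3,r1:Add2,r2:Add1,r3:5
c7: CDB Add2=-9 | r0:Add3,r1:-9,r2:Add1,r3:5

STATUS = TAG Add3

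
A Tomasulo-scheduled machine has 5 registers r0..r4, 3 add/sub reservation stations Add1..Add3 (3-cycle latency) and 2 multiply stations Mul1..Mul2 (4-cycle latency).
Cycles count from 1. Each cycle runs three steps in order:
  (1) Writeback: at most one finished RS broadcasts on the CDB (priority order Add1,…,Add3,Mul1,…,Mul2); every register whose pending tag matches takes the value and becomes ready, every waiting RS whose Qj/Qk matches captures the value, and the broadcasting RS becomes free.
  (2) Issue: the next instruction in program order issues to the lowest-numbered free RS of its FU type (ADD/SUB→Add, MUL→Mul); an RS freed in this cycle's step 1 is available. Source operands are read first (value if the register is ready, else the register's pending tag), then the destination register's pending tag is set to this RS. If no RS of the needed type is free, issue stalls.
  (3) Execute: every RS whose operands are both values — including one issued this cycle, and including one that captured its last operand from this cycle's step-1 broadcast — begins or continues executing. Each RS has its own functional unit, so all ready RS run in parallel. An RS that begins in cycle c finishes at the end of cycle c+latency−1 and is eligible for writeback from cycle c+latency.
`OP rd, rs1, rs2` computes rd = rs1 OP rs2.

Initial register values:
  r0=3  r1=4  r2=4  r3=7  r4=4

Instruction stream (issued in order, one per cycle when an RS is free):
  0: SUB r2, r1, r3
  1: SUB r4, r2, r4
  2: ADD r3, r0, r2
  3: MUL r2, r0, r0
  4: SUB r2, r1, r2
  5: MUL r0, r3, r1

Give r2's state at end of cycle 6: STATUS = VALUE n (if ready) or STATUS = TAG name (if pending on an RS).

STATUS = TAG Add1

cycle 1: issue SUB r2<-Add1 // r0:3,r1:4,r2:Add1,r3:7,r4:4
cycle 2: issue SUB r4<-Add2 // r0:3,r1:4,r2:Add1,r3:7,r4:Add2
cycle 3: issue ADD r3<-Add3 // r0:3,r1:4,r2:Add1,r3:Add3,r4:Add2
cycle 4: CDB Add1=-3; issue MUL r2<-Mul1 // r0:3,r1:4,r2:Mul1,r3:Add3,r4:Add2
cycle 5: issue SUB r2<-Add1 // r0:3,r1:4,r2:Add1,r3:Add3,r4:Add2
cycle 6: issue MUL r0<-Mul2 // r0:Mul2,r1:4,r2:Add1,r3:Add3,r4:Add2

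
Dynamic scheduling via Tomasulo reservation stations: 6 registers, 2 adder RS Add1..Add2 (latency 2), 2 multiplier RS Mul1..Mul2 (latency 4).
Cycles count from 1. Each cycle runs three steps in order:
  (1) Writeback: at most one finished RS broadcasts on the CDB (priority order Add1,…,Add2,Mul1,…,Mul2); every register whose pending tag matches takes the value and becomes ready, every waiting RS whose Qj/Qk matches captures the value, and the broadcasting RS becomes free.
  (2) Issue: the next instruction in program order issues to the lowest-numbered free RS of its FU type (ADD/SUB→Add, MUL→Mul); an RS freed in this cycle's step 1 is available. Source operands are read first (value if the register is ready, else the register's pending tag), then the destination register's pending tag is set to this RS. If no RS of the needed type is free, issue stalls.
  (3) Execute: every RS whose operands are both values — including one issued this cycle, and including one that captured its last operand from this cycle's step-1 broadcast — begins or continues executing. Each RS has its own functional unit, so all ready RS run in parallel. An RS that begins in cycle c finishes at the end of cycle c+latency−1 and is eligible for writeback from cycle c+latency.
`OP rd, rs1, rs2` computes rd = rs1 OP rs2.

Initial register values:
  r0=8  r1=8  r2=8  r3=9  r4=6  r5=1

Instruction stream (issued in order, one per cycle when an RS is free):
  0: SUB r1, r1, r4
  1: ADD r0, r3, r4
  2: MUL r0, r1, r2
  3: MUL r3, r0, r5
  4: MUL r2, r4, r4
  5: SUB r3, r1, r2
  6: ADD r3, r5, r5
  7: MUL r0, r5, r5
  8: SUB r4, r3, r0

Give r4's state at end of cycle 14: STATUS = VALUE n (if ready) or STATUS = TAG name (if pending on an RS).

STATUS = TAG Add2

cycle 1: issue SUB r1<-Add1 // r0:8,r1:Add1,r2:8,r3:9,r4:6,r5:1
cycle 2: issue ADD r0<-Add2 // r0:Add2,r1:Add1,r2:8,r3:9,r4:6,r5:1
cycle 3: CDB Add1=2; issue MUL r0<-Mul1 // r0:Mul1,r1:2,r2:8,r3:9,r4:6,r5:1
cycle 4: CDB Add2=15; issue MUL r3<-Mul2 // r0:Mul1,r1:2,r2:8,r3:Mul2,r4:6,r5:1
cycle 5: stall // r0:Mul1,r1:2,r2:8,r3:Mul2,r4:6,r5:1
cycle 6: stall // r0:Mul1,r1:2,r2:8,r3:Mul2,r4:6,r5:1
cycle 7: CDB Mul1=16; issue MUL r2<-Mul1 // r0:16,r1:2,r2:Mul1,r3:Mul2,r4:6,r5:1
cycle 8: issue SUB r3<-Add1 // r0:16,r1:2,r2:Mul1,r3:Add1,r4:6,r5:1
cycle 9: issue ADD r3<-Add2 // r0:16,r1:2,r2:Mul1,r3:Add2,r4:6,r5:1
cycle 10: stall // r0:16,r1:2,r2:Mul1,r3:Add2,r4:6,r5:1
cycle 11: CDB Add2=2; stall // r0:16,r1:2,r2:Mul1,r3:2,r4:6,r5:1
cycle 12: CDB Mul1=36; issue MUL r0<-Mul1 // r0:Mul1,r1:2,r2:36,r3:2,r4:6,r5:1
cycle 13: CDB Mul2=16; issue SUB r4<-Add2 // r0:Mul1,r1:2,r2:36,r3:2,r4:Add2,r5:1
cycle 14: CDB Add1=-34 // r0:Mul1,r1:2,r2:36,r3:2,r4:Add2,r5:1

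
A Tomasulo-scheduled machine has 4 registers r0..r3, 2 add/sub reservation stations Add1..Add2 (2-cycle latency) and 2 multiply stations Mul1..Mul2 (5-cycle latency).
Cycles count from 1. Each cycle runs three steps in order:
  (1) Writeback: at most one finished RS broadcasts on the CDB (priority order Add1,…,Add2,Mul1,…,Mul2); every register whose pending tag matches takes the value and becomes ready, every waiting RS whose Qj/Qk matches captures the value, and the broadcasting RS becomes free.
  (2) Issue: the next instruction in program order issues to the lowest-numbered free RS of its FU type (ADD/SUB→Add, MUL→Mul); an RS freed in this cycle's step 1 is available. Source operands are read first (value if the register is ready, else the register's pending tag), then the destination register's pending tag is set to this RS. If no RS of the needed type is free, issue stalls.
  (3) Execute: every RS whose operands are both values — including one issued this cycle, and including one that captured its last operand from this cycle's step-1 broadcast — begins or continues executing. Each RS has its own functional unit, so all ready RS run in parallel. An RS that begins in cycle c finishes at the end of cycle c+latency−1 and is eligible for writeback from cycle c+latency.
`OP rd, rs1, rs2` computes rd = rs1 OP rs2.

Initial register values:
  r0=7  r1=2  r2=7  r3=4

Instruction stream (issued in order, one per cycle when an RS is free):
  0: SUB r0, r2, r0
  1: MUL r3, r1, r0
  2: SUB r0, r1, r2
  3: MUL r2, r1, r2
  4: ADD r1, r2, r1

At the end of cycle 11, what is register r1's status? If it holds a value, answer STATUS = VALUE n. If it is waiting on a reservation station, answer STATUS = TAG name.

STATUS = VALUE 16

c1: issue SUB r0<-Add1 | r0:Add1,r1:2,r2:7,r3:4
c2: issue MUL r3<-Mul1 | r0:Add1,r1:2,r2:7,r3:Mul1
c3: CDB Add1=0; issue SUB r0<-Add1 | r0:Add1,r1:2,r2:7,r3:Mul1
c4: issue MUL r2<-Mul2 | r0:Add1,r1:2,r2:Mul2,r3:Mul1
c5: CDB Add1=-5; issue ADD r1<-Add1 | r0:-5,r1:Add1,r2:Mul2,r3:Mul1
c6: - | r0:-5,r1:Add1,r2:Mul2,r3:Mul1
c7: - | r0:-5,r1:Add1,r2:Mul2,r3:Mul1
c8: CDB Mul1=0 | r0:-5,r1:Add1,r2:Mul2,r3:0
c9: CDB Mul2=14 | r0:-5,r1:Add1,r2:14,r3:0
c10: - | r0:-5,r1:Add1,r2:14,r3:0
c11: CDB Add1=16 | r0:-5,r1:16,r2:14,r3:0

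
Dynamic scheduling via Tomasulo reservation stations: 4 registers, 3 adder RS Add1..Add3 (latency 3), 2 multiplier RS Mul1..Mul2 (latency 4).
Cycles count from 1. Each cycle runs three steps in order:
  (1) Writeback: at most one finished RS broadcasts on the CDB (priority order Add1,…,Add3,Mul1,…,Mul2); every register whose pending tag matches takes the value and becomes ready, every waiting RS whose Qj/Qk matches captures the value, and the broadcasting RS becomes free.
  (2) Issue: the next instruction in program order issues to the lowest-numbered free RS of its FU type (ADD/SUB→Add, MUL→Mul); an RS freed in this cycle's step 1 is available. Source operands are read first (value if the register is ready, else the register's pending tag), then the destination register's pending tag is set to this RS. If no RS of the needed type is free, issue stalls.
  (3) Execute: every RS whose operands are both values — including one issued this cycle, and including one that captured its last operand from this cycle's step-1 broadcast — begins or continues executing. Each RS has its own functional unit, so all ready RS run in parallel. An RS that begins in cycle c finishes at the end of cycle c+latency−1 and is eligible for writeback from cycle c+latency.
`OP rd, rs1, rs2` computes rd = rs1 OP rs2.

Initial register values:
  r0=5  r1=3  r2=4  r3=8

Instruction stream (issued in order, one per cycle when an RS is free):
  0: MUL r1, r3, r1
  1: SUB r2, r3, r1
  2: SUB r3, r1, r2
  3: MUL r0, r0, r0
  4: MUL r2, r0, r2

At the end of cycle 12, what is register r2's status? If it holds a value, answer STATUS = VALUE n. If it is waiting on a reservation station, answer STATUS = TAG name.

STATUS = TAG Mul1

  c1: issue MUL r1<-Mul1  regs: r0:5,r1:Mul1,r2:4,r3:8
  c2: issue SUB r2<-Add1  regs: r0:5,r1:Mul1,r2:Add1,r3:8
  c3: issue SUB r3<-Add2  regs: r0:5,r1:Mul1,r2:Add1,r3:Add2
  c4: issue MUL r0<-Mul2  regs: r0:Mul2,r1:Mul1,r2:Add1,r3:Add2
  c5: CDB Mul1=24; issue MUL r2<-Mul1  regs: r0:Mul2,r1:24,r2:Mul1,r3:Add2
  c6: -  regs: r0:Mul2,r1:24,r2:Mul1,r3:Add2
  c7: -  regs: r0:Mul2,r1:24,r2:Mul1,r3:Add2
  c8: CDB Add1=-16  regs: r0:Mul2,r1:24,r2:Mul1,r3:Add2
  c9: CDB Mul2=25  regs: r0:25,r1:24,r2:Mul1,r3:Add2
  c10: -  regs: r0:25,r1:24,r2:Mul1,r3:Add2
  c11: CDB Add2=40  regs: r0:25,r1:24,r2:Mul1,r3:40
  c12: -  regs: r0:25,r1:24,r2:Mul1,r3:40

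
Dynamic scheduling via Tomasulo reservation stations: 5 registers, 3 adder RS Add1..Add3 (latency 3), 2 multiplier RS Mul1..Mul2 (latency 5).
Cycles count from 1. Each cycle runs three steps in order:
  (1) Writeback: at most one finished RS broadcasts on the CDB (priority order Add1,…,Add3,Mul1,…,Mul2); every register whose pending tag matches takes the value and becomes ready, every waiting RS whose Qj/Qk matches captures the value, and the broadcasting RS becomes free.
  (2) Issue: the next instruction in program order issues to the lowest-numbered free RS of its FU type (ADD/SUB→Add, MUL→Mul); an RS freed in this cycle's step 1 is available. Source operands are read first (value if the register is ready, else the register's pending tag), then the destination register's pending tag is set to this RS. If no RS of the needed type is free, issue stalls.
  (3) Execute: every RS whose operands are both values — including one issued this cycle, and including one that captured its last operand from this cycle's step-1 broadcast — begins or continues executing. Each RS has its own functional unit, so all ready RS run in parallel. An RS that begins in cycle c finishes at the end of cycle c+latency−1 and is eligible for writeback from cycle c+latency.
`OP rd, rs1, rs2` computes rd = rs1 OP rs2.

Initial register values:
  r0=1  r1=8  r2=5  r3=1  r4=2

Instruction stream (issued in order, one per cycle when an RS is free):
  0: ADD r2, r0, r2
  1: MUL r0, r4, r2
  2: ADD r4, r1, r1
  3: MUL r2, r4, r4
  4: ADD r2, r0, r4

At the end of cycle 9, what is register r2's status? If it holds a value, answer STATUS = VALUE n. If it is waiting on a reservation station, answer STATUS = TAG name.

STATUS = TAG Add1

c1: issue ADD r2<-Add1 | r0:1,r1:8,r2:Add1,r3:1,r4:2
c2: issue MUL r0<-Mul1 | r0:Mul1,r1:8,r2:Add1,r3:1,r4:2
c3: issue ADD r4<-Add2 | r0:Mul1,r1:8,r2:Add1,r3:1,r4:Add2
c4: CDB Add1=6; issue MUL r2<-Mul2 | r0:Mul1,r1:8,r2:Mul2,r3:1,r4:Add2
c5: issue ADD r2<-Add1 | r0:Mul1,r1:8,r2:Add1,r3:1,r4:Add2
c6: CDB Add2=16 | r0:Mul1,r1:8,r2:Add1,r3:1,r4:16
c7: - | r0:Mul1,r1:8,r2:Add1,r3:1,r4:16
c8: - | r0:Mul1,r1:8,r2:Add1,r3:1,r4:16
c9: CDB Mul1=12 | r0:12,r1:8,r2:Add1,r3:1,r4:16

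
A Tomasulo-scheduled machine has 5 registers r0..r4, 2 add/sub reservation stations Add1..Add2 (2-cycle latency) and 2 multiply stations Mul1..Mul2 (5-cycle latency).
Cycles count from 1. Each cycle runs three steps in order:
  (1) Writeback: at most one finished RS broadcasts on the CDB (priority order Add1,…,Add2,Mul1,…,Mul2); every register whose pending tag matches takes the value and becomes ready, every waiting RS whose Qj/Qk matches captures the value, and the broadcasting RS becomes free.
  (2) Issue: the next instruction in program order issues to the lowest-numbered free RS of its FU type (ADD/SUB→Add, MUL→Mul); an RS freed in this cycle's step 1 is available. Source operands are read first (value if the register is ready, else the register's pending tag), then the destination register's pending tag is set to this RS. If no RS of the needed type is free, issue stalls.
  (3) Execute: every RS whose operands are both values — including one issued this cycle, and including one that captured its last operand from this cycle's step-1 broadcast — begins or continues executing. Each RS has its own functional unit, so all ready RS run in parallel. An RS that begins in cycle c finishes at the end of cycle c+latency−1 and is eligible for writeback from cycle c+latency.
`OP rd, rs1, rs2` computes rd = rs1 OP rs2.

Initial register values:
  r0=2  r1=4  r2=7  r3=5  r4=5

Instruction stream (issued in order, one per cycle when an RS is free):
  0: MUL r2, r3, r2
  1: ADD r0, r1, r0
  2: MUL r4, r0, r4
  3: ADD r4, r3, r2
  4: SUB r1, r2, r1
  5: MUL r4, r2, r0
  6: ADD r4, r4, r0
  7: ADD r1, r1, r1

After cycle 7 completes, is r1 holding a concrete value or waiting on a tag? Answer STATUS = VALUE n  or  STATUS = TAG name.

c1: issue MUL r2<-Mul1 | r0:2,r1:4,r2:Mul1,r3:5,r4:5
c2: issue ADD r0<-Add1 | r0:Add1,r1:4,r2:Mul1,r3:5,r4:5
c3: issue MUL r4<-Mul2 | r0:Add1,r1:4,r2:Mul1,r3:5,r4:Mul2
c4: CDB Add1=6; issue ADD r4<-Add1 | r0:6,r1:4,r2:Mul1,r3:5,r4:Add1
c5: issue SUB r1<-Add2 | r0:6,r1:Add2,r2:Mul1,r3:5,r4:Add1
c6: CDB Mul1=35; issue MUL r4<-Mul1 | r0:6,r1:Add2,r2:35,r3:5,r4:Mul1
c7: stall | r0:6,r1:Add2,r2:35,r3:5,r4:Mul1

STATUS = TAG Add2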